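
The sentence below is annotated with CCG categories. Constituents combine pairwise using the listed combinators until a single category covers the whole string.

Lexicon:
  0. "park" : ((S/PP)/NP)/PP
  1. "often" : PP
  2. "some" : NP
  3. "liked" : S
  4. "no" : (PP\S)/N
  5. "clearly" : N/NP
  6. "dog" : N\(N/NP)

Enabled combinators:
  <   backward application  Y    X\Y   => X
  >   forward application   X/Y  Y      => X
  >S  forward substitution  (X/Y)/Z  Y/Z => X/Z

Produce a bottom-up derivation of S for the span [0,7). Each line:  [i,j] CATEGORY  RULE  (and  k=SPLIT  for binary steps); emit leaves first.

[0,7] S   >
  [0,3] S/PP   >
    [0,2] (S/PP)/NP   >
      [0,1] "park" : ((S/PP)/NP)/PP
      [1,2] "often" : PP
    [2,3] "some" : NP
  [3,7] PP   <
    [3,4] "liked" : S
    [4,7] PP\S   >
      [4,5] "no" : (PP\S)/N
      [5,7] N   <
        [5,6] "clearly" : N/NP
        [6,7] "dog" : N\(N/NP)

[0,1] ((S/PP)/NP)/PP  lex  "park"
[1,2] PP  lex  "often"
[0,2] (S/PP)/NP  >  k=1
[2,3] NP  lex  "some"
[0,3] S/PP  >  k=2
[3,4] S  lex  "liked"
[4,5] (PP\S)/N  lex  "no"
[5,6] N/NP  lex  "clearly"
[6,7] N\(N/NP)  lex  "dog"
[5,7] N  <  k=6
[4,7] PP\S  >  k=5
[3,7] PP  <  k=4
[0,7] S  >  k=3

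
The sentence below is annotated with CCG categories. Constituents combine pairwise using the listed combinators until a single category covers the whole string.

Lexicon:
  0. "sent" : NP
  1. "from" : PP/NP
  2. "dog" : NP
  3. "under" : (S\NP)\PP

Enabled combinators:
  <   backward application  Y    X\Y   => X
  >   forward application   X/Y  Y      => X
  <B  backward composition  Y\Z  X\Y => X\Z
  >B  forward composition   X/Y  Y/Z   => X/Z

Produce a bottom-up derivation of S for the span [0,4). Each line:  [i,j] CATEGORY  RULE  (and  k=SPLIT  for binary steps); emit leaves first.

[0,1] NP  lex  "sent"
[1,2] PP/NP  lex  "from"
[2,3] NP  lex  "dog"
[1,3] PP  >  k=2
[3,4] (S\NP)\PP  lex  "under"
[1,4] S\NP  <  k=3
[0,4] S  <  k=1

[0,4] S   <
  [0,1] "sent" : NP
  [1,4] S\NP   <
    [1,3] PP   >
      [1,2] "from" : PP/NP
      [2,3] "dog" : NP
    [3,4] "under" : (S\NP)\PP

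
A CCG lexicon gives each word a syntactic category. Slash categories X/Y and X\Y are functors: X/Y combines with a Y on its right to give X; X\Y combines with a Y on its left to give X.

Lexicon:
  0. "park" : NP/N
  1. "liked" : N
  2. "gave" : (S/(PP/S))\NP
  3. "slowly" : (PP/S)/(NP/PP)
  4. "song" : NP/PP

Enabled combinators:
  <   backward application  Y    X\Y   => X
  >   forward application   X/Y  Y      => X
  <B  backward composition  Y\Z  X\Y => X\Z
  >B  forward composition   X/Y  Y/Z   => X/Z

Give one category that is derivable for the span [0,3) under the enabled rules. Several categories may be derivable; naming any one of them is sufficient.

[0,5] S   >
  [0,3] S/(PP/S)   <
    [0,2] NP   >
      [0,1] "park" : NP/N
      [1,2] "liked" : N
    [2,3] "gave" : (S/(PP/S))\NP
  [3,5] PP/S   >
    [3,4] "slowly" : (PP/S)/(NP/PP)
    [4,5] "song" : NP/PP

S/(PP/S)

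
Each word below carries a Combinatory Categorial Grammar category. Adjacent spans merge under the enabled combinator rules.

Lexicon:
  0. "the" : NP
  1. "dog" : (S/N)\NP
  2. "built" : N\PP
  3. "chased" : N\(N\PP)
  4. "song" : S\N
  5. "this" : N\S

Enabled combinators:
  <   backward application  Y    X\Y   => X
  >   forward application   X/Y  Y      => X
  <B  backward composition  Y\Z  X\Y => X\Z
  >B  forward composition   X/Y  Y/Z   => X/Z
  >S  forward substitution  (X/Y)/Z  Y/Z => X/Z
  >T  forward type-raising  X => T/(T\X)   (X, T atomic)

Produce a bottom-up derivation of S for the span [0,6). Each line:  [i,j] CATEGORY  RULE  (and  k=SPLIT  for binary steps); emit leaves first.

[0,6] S   >
  [0,2] S/N   <
    [0,1] "the" : NP
    [1,2] "dog" : (S/N)\NP
  [2,6] N   <
    [2,5] S   <
      [2,4] N   <
        [2,3] "built" : N\PP
        [3,4] "chased" : N\(N\PP)
      [4,5] "song" : S\N
    [5,6] "this" : N\S

[0,1] NP  lex  "the"
[1,2] (S/N)\NP  lex  "dog"
[0,2] S/N  <  k=1
[2,3] N\PP  lex  "built"
[3,4] N\(N\PP)  lex  "chased"
[2,4] N  <  k=3
[4,5] S\N  lex  "song"
[2,5] S  <  k=4
[5,6] N\S  lex  "this"
[2,6] N  <  k=5
[0,6] S  >  k=2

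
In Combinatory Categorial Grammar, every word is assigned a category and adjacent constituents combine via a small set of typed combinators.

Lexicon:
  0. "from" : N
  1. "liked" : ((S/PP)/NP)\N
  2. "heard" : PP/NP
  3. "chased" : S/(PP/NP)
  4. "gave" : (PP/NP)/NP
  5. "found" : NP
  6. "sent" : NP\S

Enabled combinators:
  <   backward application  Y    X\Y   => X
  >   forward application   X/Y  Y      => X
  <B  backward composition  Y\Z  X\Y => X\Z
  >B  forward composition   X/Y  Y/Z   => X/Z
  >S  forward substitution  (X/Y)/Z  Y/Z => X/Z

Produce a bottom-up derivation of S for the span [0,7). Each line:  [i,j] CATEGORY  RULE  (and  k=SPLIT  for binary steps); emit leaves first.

[0,1] N  lex  "from"
[1,2] ((S/PP)/NP)\N  lex  "liked"
[0,2] (S/PP)/NP  <  k=1
[2,3] PP/NP  lex  "heard"
[0,3] S/NP  >S  k=2
[3,4] S/(PP/NP)  lex  "chased"
[4,5] (PP/NP)/NP  lex  "gave"
[3,5] S/NP  >B  k=4
[5,6] NP  lex  "found"
[3,6] S  >  k=5
[6,7] NP\S  lex  "sent"
[3,7] NP  <  k=6
[0,7] S  >  k=3

[0,7] S   >
  [0,3] S/NP   >S
    [0,2] (S/PP)/NP   <
      [0,1] "from" : N
      [1,2] "liked" : ((S/PP)/NP)\N
    [2,3] "heard" : PP/NP
  [3,7] NP   <
    [3,6] S   >
      [3,5] S/NP   >B
        [3,4] "chased" : S/(PP/NP)
        [4,5] "gave" : (PP/NP)/NP
      [5,6] "found" : NP
    [6,7] "sent" : NP\S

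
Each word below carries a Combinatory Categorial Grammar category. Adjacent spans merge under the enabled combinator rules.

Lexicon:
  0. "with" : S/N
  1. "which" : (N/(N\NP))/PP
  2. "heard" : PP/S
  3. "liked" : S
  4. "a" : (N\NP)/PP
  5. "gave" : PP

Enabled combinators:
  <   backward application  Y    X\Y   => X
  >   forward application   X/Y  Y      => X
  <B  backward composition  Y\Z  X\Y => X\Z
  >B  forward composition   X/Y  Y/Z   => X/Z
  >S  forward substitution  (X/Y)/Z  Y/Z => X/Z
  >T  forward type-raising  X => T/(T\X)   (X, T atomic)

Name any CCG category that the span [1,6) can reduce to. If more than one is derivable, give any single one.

[0,6] S   >
  [0,1] "with" : S/N
  [1,6] N   >
    [1,4] N/(N\NP)   >
      [1,2] "which" : (N/(N\NP))/PP
      [2,4] PP   >
        [2,3] "heard" : PP/S
        [3,4] "liked" : S
    [4,6] N\NP   >
      [4,5] "a" : (N\NP)/PP
      [5,6] "gave" : PP

N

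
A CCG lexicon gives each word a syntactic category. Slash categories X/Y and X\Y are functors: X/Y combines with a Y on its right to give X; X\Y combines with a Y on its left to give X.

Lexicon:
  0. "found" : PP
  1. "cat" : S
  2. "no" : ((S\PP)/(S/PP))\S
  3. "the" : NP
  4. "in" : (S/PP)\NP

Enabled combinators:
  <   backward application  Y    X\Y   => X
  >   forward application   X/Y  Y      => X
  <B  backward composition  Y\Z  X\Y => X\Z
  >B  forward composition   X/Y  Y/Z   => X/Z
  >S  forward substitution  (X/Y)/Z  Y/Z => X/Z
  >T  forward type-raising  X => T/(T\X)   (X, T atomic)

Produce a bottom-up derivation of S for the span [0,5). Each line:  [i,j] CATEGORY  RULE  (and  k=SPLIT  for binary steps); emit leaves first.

[0,5] S   <
  [0,1] "found" : PP
  [1,5] S\PP   >
    [1,3] (S\PP)/(S/PP)   <
      [1,2] "cat" : S
      [2,3] "no" : ((S\PP)/(S/PP))\S
    [3,5] S/PP   <
      [3,4] "the" : NP
      [4,5] "in" : (S/PP)\NP

[0,1] PP  lex  "found"
[1,2] S  lex  "cat"
[2,3] ((S\PP)/(S/PP))\S  lex  "no"
[1,3] (S\PP)/(S/PP)  <  k=2
[3,4] NP  lex  "the"
[4,5] (S/PP)\NP  lex  "in"
[3,5] S/PP  <  k=4
[1,5] S\PP  >  k=3
[0,5] S  <  k=1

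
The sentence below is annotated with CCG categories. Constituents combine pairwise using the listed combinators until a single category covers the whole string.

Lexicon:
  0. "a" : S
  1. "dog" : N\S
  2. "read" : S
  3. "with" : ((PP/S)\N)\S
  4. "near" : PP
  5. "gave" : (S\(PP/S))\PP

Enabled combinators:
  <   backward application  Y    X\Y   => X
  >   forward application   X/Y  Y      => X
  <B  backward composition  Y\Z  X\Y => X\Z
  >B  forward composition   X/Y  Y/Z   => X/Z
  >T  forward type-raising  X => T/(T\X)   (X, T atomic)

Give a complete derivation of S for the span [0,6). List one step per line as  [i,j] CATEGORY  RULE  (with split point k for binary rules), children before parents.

[0,1] S  lex  "a"
[1,2] N\S  lex  "dog"
[0,2] N  <  k=1
[2,3] S  lex  "read"
[3,4] ((PP/S)\N)\S  lex  "with"
[2,4] (PP/S)\N  <  k=3
[0,4] PP/S  <  k=2
[4,5] PP  lex  "near"
[5,6] (S\(PP/S))\PP  lex  "gave"
[4,6] S\(PP/S)  <  k=5
[0,6] S  <  k=4

[0,6] S   <
  [0,4] PP/S   <
    [0,2] N   <
      [0,1] "a" : S
      [1,2] "dog" : N\S
    [2,4] (PP/S)\N   <
      [2,3] "read" : S
      [3,4] "with" : ((PP/S)\N)\S
  [4,6] S\(PP/S)   <
    [4,5] "near" : PP
    [5,6] "gave" : (S\(PP/S))\PP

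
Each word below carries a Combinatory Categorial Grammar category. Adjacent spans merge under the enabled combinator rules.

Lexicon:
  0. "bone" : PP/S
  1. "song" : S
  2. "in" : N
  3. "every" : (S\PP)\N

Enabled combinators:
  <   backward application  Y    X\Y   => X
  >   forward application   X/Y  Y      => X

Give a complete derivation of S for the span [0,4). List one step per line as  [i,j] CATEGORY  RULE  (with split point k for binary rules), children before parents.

[0,1] PP/S  lex  "bone"
[1,2] S  lex  "song"
[0,2] PP  >  k=1
[2,3] N  lex  "in"
[3,4] (S\PP)\N  lex  "every"
[2,4] S\PP  <  k=3
[0,4] S  <  k=2

[0,4] S   <
  [0,2] PP   >
    [0,1] "bone" : PP/S
    [1,2] "song" : S
  [2,4] S\PP   <
    [2,3] "in" : N
    [3,4] "every" : (S\PP)\N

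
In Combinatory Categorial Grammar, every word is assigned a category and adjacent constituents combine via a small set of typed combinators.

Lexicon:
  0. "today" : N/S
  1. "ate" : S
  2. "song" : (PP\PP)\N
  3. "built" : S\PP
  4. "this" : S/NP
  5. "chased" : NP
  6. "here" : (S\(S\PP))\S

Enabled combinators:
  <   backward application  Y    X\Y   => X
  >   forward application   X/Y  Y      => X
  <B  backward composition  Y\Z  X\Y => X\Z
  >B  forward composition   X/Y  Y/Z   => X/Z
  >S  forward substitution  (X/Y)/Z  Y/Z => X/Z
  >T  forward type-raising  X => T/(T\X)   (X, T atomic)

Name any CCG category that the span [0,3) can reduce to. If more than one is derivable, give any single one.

PP\PP

[0,7] S   <
  [0,4] S\PP   <B
    [0,3] PP\PP   <
      [0,2] N   >
        [0,1] "today" : N/S
        [1,2] "ate" : S
      [2,3] "song" : (PP\PP)\N
    [3,4] "built" : S\PP
  [4,7] S\(S\PP)   <
    [4,6] S   >
      [4,5] "this" : S/NP
      [5,6] "chased" : NP
    [6,7] "here" : (S\(S\PP))\S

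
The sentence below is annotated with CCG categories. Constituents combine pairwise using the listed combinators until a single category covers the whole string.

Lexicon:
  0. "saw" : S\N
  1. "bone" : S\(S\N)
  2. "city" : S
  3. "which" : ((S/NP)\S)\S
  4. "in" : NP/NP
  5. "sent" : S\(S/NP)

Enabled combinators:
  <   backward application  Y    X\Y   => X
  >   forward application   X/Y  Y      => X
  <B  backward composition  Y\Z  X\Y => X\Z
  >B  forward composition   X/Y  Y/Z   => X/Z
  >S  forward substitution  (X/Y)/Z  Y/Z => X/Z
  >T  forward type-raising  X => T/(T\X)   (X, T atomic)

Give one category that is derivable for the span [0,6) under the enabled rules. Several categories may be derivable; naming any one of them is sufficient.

[0,6] S   <
  [0,5] S/NP   >B
    [0,4] S/NP   <
      [0,2] S   <
        [0,1] "saw" : S\N
        [1,2] "bone" : S\(S\N)
      [2,4] (S/NP)\S   <
        [2,3] "city" : S
        [3,4] "which" : ((S/NP)\S)\S
    [4,5] "in" : NP/NP
  [5,6] "sent" : S\(S/NP)

S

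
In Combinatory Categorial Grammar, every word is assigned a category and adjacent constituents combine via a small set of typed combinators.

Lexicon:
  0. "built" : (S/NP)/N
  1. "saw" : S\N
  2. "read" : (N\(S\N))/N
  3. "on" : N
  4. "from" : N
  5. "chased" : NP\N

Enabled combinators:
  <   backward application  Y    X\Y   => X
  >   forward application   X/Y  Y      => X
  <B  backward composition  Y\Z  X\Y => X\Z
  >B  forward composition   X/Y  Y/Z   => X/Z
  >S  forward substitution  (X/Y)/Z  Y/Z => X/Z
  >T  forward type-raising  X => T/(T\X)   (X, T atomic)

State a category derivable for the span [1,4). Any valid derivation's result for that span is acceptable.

N

[0,6] S   >
  [0,4] S/NP   >
    [0,1] "built" : (S/NP)/N
    [1,4] N   <
      [1,2] "saw" : S\N
      [2,4] N\(S\N)   >
        [2,3] "read" : (N\(S\N))/N
        [3,4] "on" : N
  [4,6] NP   <
    [4,5] "from" : N
    [5,6] "chased" : NP\N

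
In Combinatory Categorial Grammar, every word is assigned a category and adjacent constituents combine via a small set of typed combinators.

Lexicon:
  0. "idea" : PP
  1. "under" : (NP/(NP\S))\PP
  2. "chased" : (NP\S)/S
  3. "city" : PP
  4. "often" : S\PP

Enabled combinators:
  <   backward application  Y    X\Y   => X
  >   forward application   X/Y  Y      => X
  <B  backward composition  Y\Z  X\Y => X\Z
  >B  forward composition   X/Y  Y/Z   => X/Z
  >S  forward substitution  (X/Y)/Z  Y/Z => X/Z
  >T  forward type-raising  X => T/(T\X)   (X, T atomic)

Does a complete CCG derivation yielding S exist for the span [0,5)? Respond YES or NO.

NO

PP (NP/(NP\S))\PP (NP\S)/S PP S\PP
CKY chart[0,5] = {N/(N\NP), NP, NP/(NP\NP), NP/(S\S), PP/(PP\NP), S/(S\NP)}; S ∉ chart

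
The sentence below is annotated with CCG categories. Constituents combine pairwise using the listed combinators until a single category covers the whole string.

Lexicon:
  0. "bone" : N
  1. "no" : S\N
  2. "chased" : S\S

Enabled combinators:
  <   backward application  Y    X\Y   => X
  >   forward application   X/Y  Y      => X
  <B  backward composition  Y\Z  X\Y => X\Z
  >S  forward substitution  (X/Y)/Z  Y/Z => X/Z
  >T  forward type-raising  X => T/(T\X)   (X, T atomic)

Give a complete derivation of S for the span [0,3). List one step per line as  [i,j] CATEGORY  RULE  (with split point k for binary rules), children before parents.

[0,3] S   <
  [0,1] "bone" : N
  [1,3] S\N   <B
    [1,2] "no" : S\N
    [2,3] "chased" : S\S

[0,1] N  lex  "bone"
[1,2] S\N  lex  "no"
[2,3] S\S  lex  "chased"
[1,3] S\N  <B  k=2
[0,3] S  <  k=1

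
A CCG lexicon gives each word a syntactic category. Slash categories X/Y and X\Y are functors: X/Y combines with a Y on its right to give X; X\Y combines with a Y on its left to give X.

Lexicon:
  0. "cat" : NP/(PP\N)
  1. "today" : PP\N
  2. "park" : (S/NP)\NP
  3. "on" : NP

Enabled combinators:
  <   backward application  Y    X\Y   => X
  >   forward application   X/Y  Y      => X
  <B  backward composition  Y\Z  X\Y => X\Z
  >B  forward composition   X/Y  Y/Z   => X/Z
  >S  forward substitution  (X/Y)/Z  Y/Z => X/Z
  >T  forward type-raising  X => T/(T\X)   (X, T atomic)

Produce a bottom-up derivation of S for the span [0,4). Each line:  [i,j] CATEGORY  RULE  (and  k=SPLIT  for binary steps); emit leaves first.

[0,1] NP/(PP\N)  lex  "cat"
[1,2] PP\N  lex  "today"
[0,2] NP  >  k=1
[2,3] (S/NP)\NP  lex  "park"
[0,3] S/NP  <  k=2
[3,4] NP  lex  "on"
[0,4] S  >  k=3

[0,4] S   >
  [0,3] S/NP   <
    [0,2] NP   >
      [0,1] "cat" : NP/(PP\N)
      [1,2] "today" : PP\N
    [2,3] "park" : (S/NP)\NP
  [3,4] "on" : NP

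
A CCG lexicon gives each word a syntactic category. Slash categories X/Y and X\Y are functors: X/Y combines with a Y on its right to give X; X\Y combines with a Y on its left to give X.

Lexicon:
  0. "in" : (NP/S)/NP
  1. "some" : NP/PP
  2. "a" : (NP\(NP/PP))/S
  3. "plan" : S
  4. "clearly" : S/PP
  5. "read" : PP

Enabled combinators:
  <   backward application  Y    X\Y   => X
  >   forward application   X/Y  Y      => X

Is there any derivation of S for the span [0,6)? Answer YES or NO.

(NP/S)/NP NP/PP (NP\(NP/PP))/S S S/PP PP
CKY chart[0,6] = {NP}; S ∉ chart

NO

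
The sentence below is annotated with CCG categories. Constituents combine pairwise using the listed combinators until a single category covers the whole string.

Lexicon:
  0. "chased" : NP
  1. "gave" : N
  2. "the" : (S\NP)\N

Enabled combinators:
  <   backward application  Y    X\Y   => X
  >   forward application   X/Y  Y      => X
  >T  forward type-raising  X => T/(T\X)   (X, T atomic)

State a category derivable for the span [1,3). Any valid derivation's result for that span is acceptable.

[0,3] S   <
  [0,1] "chased" : NP
  [1,3] S\NP   <
    [1,2] "gave" : N
    [2,3] "the" : (S\NP)\N

S\NP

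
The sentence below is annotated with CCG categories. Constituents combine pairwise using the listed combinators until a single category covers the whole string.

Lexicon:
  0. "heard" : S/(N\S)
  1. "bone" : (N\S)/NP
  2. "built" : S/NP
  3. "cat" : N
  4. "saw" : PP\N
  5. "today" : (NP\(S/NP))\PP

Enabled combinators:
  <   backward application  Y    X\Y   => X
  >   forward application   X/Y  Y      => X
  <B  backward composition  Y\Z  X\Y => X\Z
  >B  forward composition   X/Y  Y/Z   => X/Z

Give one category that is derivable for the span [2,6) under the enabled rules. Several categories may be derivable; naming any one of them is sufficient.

[0,6] S   >
  [0,1] "heard" : S/(N\S)
  [1,6] N\S   >
    [1,2] "bone" : (N\S)/NP
    [2,6] NP   <
      [2,3] "built" : S/NP
      [3,6] NP\(S/NP)   <
        [3,5] PP   <
          [3,4] "cat" : N
          [4,5] "saw" : PP\N
        [5,6] "today" : (NP\(S/NP))\PP

NP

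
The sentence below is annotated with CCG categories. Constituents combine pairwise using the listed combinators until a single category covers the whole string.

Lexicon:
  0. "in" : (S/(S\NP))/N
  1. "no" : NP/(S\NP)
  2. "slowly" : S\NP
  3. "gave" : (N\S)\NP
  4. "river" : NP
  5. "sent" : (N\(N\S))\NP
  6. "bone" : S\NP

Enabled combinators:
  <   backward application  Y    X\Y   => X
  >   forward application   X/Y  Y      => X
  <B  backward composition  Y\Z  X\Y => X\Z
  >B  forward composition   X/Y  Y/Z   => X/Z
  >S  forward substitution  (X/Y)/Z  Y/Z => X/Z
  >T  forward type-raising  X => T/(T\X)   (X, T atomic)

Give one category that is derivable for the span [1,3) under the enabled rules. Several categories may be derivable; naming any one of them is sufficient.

[0,7] S   >
  [0,6] S/(S\NP)   >
    [0,1] "in" : (S/(S\NP))/N
    [1,6] N   <
      [1,4] N\S   <
        [1,3] NP   >
          [1,2] "no" : NP/(S\NP)
          [2,3] "slowly" : S\NP
        [3,4] "gave" : (N\S)\NP
      [4,6] N\(N\S)   <
        [4,5] "river" : NP
        [5,6] "sent" : (N\(N\S))\NP
  [6,7] "bone" : S\NP

NP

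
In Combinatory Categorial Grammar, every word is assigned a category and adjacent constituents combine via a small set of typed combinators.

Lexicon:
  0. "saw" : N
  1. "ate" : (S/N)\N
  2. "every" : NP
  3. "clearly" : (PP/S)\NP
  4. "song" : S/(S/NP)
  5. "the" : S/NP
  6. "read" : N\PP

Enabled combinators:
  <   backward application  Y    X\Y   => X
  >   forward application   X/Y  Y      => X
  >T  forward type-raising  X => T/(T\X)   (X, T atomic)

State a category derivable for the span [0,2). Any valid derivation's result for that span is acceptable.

[0,7] S   >
  [0,2] S/N   <
    [0,1] "saw" : N
    [1,2] "ate" : (S/N)\N
  [2,7] N   <
    [2,6] PP   >
      [2,4] PP/S   <
        [2,3] "every" : NP
        [3,4] "clearly" : (PP/S)\NP
      [4,6] S   >
        [4,5] "song" : S/(S/NP)
        [5,6] "the" : S/NP
    [6,7] "read" : N\PP

S/N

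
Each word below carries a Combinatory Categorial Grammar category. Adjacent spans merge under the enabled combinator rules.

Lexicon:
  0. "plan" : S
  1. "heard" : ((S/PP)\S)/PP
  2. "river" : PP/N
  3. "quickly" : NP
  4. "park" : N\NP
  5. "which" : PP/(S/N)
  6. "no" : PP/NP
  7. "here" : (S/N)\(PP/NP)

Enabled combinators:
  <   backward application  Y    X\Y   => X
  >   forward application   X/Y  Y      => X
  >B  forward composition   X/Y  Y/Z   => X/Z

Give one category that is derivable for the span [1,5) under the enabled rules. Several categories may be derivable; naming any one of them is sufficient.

(S/PP)\S

[0,8] S   >
  [0,5] S/PP   <
    [0,1] "plan" : S
    [1,5] (S/PP)\S   >
      [1,2] "heard" : ((S/PP)\S)/PP
      [2,5] PP   >
        [2,3] "river" : PP/N
        [3,5] N   <
          [3,4] "quickly" : NP
          [4,5] "park" : N\NP
  [5,8] PP   >
    [5,6] "which" : PP/(S/N)
    [6,8] S/N   <
      [6,7] "no" : PP/NP
      [7,8] "here" : (S/N)\(PP/NP)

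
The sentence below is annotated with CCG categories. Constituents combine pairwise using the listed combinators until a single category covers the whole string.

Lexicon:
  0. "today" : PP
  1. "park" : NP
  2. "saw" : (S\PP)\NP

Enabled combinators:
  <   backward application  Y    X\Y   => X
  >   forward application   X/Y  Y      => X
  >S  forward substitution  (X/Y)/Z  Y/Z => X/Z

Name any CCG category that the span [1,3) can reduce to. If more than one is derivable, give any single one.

S\PP

[0,3] S   <
  [0,1] "today" : PP
  [1,3] S\PP   <
    [1,2] "park" : NP
    [2,3] "saw" : (S\PP)\NP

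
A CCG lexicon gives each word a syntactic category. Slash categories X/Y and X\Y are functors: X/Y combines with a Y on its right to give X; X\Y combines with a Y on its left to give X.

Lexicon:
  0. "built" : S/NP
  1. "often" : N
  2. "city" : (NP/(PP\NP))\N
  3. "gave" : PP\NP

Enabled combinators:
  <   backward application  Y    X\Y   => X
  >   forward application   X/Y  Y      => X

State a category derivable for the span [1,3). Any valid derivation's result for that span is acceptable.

NP/(PP\NP)

[0,4] S   >
  [0,1] "built" : S/NP
  [1,4] NP   >
    [1,3] NP/(PP\NP)   <
      [1,2] "often" : N
      [2,3] "city" : (NP/(PP\NP))\N
    [3,4] "gave" : PP\NP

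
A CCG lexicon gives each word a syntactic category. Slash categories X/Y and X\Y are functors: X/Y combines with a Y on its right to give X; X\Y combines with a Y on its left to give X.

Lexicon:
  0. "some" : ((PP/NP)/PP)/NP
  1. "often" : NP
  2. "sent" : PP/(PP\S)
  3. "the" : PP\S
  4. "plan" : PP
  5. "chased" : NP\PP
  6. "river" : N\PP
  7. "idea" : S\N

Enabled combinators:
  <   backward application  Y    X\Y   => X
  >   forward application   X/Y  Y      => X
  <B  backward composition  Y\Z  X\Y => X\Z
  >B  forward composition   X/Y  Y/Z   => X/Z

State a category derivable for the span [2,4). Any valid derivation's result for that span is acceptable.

PP

[0,8] S   <
  [0,6] PP   >
    [0,4] PP/NP   >
      [0,2] (PP/NP)/PP   >
        [0,1] "some" : ((PP/NP)/PP)/NP
        [1,2] "often" : NP
      [2,4] PP   >
        [2,3] "sent" : PP/(PP\S)
        [3,4] "the" : PP\S
    [4,6] NP   <
      [4,5] "plan" : PP
      [5,6] "chased" : NP\PP
  [6,8] S\PP   <B
    [6,7] "river" : N\PP
    [7,8] "idea" : S\N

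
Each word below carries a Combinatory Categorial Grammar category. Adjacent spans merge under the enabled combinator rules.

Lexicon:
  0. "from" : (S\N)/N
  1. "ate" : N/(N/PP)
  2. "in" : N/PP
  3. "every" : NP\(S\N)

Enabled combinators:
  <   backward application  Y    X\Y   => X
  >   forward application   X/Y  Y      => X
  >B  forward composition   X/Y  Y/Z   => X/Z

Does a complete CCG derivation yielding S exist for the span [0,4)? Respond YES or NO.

NO

(S\N)/N N/(N/PP) N/PP NP\(S\N)
CKY chart[0,4] = {NP}; S ∉ chart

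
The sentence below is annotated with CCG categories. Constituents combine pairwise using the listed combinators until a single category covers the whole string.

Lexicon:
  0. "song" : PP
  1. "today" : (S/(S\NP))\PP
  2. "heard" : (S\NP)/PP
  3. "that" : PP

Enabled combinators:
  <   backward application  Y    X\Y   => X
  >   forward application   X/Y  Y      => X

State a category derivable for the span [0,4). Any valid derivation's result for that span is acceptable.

[0,4] S   >
  [0,2] S/(S\NP)   <
    [0,1] "song" : PP
    [1,2] "today" : (S/(S\NP))\PP
  [2,4] S\NP   >
    [2,3] "heard" : (S\NP)/PP
    [3,4] "that" : PP

S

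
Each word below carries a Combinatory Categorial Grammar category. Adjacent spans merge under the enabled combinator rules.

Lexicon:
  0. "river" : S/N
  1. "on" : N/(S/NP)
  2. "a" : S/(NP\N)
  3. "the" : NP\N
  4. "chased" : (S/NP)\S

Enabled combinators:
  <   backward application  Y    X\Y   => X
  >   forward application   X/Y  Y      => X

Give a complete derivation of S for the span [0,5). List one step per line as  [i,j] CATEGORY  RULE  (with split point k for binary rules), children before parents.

[0,1] S/N  lex  "river"
[1,2] N/(S/NP)  lex  "on"
[2,3] S/(NP\N)  lex  "a"
[3,4] NP\N  lex  "the"
[2,4] S  >  k=3
[4,5] (S/NP)\S  lex  "chased"
[2,5] S/NP  <  k=4
[1,5] N  >  k=2
[0,5] S  >  k=1

[0,5] S   >
  [0,1] "river" : S/N
  [1,5] N   >
    [1,2] "on" : N/(S/NP)
    [2,5] S/NP   <
      [2,4] S   >
        [2,3] "a" : S/(NP\N)
        [3,4] "the" : NP\N
      [4,5] "chased" : (S/NP)\S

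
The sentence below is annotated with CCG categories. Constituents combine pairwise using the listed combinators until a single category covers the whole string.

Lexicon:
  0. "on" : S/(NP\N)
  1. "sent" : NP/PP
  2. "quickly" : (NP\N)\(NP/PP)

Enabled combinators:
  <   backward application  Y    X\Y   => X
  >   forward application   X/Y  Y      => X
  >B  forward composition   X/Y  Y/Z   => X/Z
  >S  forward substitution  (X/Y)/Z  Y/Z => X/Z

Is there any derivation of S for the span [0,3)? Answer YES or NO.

YES

[0,3] S   >
  [0,1] "on" : S/(NP\N)
  [1,3] NP\N   <
    [1,2] "sent" : NP/PP
    [2,3] "quickly" : (NP\N)\(NP/PP)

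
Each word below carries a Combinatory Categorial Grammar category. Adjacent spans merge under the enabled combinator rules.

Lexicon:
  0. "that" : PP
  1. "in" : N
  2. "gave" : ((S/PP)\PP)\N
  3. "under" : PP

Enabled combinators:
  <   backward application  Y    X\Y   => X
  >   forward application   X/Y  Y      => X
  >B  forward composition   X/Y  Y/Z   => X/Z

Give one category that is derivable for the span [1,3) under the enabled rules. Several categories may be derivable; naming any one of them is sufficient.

[0,4] S   >
  [0,3] S/PP   <
    [0,1] "that" : PP
    [1,3] (S/PP)\PP   <
      [1,2] "in" : N
      [2,3] "gave" : ((S/PP)\PP)\N
  [3,4] "under" : PP

(S/PP)\PP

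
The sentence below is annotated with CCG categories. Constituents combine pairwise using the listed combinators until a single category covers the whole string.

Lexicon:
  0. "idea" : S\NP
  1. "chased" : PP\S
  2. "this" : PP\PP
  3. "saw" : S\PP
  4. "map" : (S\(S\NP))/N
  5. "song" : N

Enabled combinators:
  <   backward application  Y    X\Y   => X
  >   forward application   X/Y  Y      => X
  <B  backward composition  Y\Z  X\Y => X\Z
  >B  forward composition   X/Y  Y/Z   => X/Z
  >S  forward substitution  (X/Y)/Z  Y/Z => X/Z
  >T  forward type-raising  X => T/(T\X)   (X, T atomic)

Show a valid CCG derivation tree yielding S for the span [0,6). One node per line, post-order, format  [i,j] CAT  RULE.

[0,1] S\NP  lex  "idea"
[1,2] PP\S  lex  "chased"
[2,3] PP\PP  lex  "this"
[1,3] PP\S  <B  k=2
[3,4] S\PP  lex  "saw"
[1,4] S\S  <B  k=3
[0,4] S\NP  <B  k=1
[4,5] (S\(S\NP))/N  lex  "map"
[5,6] N  lex  "song"
[4,6] S\(S\NP)  >  k=5
[0,6] S  <  k=4

[0,6] S   <
  [0,4] S\NP   <B
    [0,1] "idea" : S\NP
    [1,4] S\S   <B
      [1,3] PP\S   <B
        [1,2] "chased" : PP\S
        [2,3] "this" : PP\PP
      [3,4] "saw" : S\PP
  [4,6] S\(S\NP)   >
    [4,5] "map" : (S\(S\NP))/N
    [5,6] "song" : N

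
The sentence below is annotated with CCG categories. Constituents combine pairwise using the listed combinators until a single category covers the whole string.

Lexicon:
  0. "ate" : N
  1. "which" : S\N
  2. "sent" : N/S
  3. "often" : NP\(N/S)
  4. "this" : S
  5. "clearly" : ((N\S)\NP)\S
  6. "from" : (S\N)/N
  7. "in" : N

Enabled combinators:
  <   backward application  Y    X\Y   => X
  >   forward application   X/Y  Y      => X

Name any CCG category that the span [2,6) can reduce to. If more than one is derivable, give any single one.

N\S

[0,8] S   <
  [0,6] N   <
    [0,2] S   <
      [0,1] "ate" : N
      [1,2] "which" : S\N
    [2,6] N\S   <
      [2,4] NP   <
        [2,3] "sent" : N/S
        [3,4] "often" : NP\(N/S)
      [4,6] (N\S)\NP   <
        [4,5] "this" : S
        [5,6] "clearly" : ((N\S)\NP)\S
  [6,8] S\N   >
    [6,7] "from" : (S\N)/N
    [7,8] "in" : N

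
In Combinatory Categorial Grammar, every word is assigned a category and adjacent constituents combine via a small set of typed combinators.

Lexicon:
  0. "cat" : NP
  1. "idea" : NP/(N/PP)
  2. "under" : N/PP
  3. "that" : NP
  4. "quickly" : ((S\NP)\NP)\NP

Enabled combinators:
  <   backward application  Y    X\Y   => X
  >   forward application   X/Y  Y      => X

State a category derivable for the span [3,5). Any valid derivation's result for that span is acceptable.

(S\NP)\NP

[0,5] S   <
  [0,1] "cat" : NP
  [1,5] S\NP   <
    [1,3] NP   >
      [1,2] "idea" : NP/(N/PP)
      [2,3] "under" : N/PP
    [3,5] (S\NP)\NP   <
      [3,4] "that" : NP
      [4,5] "quickly" : ((S\NP)\NP)\NP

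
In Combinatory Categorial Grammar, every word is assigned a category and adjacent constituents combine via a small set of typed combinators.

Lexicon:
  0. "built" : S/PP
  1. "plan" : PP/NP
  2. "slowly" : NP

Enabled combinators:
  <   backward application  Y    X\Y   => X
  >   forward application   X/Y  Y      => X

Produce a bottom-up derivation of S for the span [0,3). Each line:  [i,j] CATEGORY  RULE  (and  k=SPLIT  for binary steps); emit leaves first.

[0,3] S   >
  [0,1] "built" : S/PP
  [1,3] PP   >
    [1,2] "plan" : PP/NP
    [2,3] "slowly" : NP

[0,1] S/PP  lex  "built"
[1,2] PP/NP  lex  "plan"
[2,3] NP  lex  "slowly"
[1,3] PP  >  k=2
[0,3] S  >  k=1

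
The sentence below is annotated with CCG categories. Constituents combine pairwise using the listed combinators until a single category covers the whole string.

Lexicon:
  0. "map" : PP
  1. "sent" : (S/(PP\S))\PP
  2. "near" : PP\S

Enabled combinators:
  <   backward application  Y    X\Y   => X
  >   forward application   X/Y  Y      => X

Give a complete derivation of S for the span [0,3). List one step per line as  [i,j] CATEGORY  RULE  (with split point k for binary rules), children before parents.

[0,3] S   >
  [0,2] S/(PP\S)   <
    [0,1] "map" : PP
    [1,2] "sent" : (S/(PP\S))\PP
  [2,3] "near" : PP\S

[0,1] PP  lex  "map"
[1,2] (S/(PP\S))\PP  lex  "sent"
[0,2] S/(PP\S)  <  k=1
[2,3] PP\S  lex  "near"
[0,3] S  >  k=2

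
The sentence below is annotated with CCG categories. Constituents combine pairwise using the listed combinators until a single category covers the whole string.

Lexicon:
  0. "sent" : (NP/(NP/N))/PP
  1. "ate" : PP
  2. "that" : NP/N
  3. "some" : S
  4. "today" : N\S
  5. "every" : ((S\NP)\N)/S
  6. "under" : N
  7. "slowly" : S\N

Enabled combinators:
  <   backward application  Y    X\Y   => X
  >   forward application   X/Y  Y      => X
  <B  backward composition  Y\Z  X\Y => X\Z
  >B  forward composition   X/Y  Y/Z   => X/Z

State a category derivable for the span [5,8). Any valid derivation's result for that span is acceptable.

(S\NP)\N

[0,8] S   <
  [0,3] NP   >
    [0,2] NP/(NP/N)   >
      [0,1] "sent" : (NP/(NP/N))/PP
      [1,2] "ate" : PP
    [2,3] "that" : NP/N
  [3,8] S\NP   <
    [3,5] N   <
      [3,4] "some" : S
      [4,5] "today" : N\S
    [5,8] (S\NP)\N   >
      [5,6] "every" : ((S\NP)\N)/S
      [6,8] S   <
        [6,7] "under" : N
        [7,8] "slowly" : S\N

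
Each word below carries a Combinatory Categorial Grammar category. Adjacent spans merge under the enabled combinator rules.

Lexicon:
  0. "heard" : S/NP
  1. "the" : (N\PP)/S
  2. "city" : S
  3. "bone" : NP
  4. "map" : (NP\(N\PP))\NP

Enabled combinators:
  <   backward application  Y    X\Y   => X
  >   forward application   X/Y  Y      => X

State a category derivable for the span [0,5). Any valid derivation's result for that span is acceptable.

[0,5] S   >
  [0,1] "heard" : S/NP
  [1,5] NP   <
    [1,3] N\PP   >
      [1,2] "the" : (N\PP)/S
      [2,3] "city" : S
    [3,5] NP\(N\PP)   <
      [3,4] "bone" : NP
      [4,5] "map" : (NP\(N\PP))\NP

S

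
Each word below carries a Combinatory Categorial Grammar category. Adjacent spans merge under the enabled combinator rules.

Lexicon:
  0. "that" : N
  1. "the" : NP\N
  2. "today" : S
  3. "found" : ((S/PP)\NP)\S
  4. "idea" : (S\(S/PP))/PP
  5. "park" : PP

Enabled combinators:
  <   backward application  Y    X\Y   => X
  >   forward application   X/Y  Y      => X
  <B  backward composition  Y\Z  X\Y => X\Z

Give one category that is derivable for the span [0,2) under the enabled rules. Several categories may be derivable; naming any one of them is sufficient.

NP

[0,6] S   <
  [0,2] NP   <
    [0,1] "that" : N
    [1,2] "the" : NP\N
  [2,6] S\NP   <B
    [2,4] (S/PP)\NP   <
      [2,3] "today" : S
      [3,4] "found" : ((S/PP)\NP)\S
    [4,6] S\(S/PP)   >
      [4,5] "idea" : (S\(S/PP))/PP
      [5,6] "park" : PP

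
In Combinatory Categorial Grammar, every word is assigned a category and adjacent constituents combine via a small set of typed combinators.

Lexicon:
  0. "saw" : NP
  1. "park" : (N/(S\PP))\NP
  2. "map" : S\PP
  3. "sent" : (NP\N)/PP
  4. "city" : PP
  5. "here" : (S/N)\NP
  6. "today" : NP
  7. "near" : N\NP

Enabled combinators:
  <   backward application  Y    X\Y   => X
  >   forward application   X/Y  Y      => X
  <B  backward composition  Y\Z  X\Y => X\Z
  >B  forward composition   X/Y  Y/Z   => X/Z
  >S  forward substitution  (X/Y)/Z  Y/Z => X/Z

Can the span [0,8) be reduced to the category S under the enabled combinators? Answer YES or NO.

[0,8] S   >
  [0,6] S/N   <
    [0,5] NP   <
      [0,3] N   >
        [0,2] N/(S\PP)   <
          [0,1] "saw" : NP
          [1,2] "park" : (N/(S\PP))\NP
        [2,3] "map" : S\PP
      [3,5] NP\N   >
        [3,4] "sent" : (NP\N)/PP
        [4,5] "city" : PP
    [5,6] "here" : (S/N)\NP
  [6,8] N   <
    [6,7] "today" : NP
    [7,8] "near" : N\NP

YES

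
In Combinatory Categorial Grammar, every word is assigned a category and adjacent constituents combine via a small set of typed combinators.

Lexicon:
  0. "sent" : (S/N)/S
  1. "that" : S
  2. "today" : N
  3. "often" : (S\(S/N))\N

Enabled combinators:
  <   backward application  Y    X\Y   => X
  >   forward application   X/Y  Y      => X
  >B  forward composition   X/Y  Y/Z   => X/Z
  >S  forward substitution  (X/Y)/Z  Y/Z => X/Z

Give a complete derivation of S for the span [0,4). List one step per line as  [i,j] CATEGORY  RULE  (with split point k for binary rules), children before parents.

[0,4] S   <
  [0,2] S/N   >
    [0,1] "sent" : (S/N)/S
    [1,2] "that" : S
  [2,4] S\(S/N)   <
    [2,3] "today" : N
    [3,4] "often" : (S\(S/N))\N

[0,1] (S/N)/S  lex  "sent"
[1,2] S  lex  "that"
[0,2] S/N  >  k=1
[2,3] N  lex  "today"
[3,4] (S\(S/N))\N  lex  "often"
[2,4] S\(S/N)  <  k=3
[0,4] S  <  k=2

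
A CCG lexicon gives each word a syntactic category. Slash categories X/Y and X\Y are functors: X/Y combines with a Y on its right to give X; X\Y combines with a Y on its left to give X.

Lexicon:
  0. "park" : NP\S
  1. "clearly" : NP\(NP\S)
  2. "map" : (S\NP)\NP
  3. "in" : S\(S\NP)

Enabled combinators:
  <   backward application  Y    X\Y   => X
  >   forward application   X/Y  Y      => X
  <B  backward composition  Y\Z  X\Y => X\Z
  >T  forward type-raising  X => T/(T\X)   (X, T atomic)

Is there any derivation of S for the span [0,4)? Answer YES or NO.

YES

[0,4] S   <
  [0,3] S\NP   <
    [0,2] NP   <
      [0,1] "park" : NP\S
      [1,2] "clearly" : NP\(NP\S)
    [2,3] "map" : (S\NP)\NP
  [3,4] "in" : S\(S\NP)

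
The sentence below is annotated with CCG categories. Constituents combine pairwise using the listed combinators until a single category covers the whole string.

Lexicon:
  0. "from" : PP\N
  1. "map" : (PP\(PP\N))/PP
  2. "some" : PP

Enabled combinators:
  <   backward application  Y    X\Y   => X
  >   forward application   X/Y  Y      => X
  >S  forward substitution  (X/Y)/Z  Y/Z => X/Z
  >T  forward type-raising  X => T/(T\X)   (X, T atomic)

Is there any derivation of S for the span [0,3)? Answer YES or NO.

PP\N (PP\(PP\N))/PP PP
CKY chart[0,3] = {N/(N\PP), NP/(NP\PP), PP, PP/(PP\PP), S/(S\PP)}; S ∉ chart

NO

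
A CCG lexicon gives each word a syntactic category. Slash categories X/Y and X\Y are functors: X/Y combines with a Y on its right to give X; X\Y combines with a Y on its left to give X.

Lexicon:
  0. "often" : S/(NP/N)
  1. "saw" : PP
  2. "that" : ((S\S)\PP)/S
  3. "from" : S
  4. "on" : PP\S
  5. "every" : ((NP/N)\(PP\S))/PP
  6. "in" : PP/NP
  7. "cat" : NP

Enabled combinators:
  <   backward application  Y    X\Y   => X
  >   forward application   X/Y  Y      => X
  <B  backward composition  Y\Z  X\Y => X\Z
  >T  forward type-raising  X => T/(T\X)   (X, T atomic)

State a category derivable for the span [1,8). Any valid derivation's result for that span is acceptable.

[0,8] S   >
  [0,1] "often" : S/(NP/N)
  [1,8] NP/N   <
    [1,5] PP\S   <B
      [1,4] S\S   <
        [1,2] "saw" : PP
        [2,4] (S\S)\PP   >
          [2,3] "that" : ((S\S)\PP)/S
          [3,4] "from" : S
      [4,5] "on" : PP\S
    [5,8] (NP/N)\(PP\S)   >
      [5,6] "every" : ((NP/N)\(PP\S))/PP
      [6,8] PP   >
        [6,7] "in" : PP/NP
        [7,8] "cat" : NP

NP/N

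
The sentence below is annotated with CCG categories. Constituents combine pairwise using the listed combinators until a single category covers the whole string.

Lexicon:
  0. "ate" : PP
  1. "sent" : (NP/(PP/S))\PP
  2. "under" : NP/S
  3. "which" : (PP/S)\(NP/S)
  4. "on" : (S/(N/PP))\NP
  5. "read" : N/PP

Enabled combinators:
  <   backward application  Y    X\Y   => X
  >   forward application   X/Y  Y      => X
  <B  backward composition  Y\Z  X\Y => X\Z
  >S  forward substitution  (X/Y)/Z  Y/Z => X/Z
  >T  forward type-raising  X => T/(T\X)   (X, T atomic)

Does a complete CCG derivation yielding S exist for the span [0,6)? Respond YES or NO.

[0,6] S   >
  [0,5] S/(N/PP)   <
    [0,4] NP   >
      [0,2] NP/(PP/S)   <
        [0,1] "ate" : PP
        [1,2] "sent" : (NP/(PP/S))\PP
      [2,4] PP/S   <
        [2,3] "under" : NP/S
        [3,4] "which" : (PP/S)\(NP/S)
    [4,5] "on" : (S/(N/PP))\NP
  [5,6] "read" : N/PP

YES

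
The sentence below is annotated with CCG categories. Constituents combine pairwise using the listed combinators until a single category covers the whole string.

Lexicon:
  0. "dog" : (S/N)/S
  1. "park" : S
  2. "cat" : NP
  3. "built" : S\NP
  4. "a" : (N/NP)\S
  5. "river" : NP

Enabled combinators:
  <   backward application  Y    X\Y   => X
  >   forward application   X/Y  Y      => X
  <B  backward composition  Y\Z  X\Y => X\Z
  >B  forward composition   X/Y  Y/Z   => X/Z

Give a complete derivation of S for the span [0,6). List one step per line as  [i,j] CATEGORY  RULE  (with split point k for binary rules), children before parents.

[0,1] (S/N)/S  lex  "dog"
[1,2] S  lex  "park"
[0,2] S/N  >  k=1
[2,3] NP  lex  "cat"
[3,4] S\NP  lex  "built"
[2,4] S  <  k=3
[4,5] (N/NP)\S  lex  "a"
[2,5] N/NP  <  k=4
[5,6] NP  lex  "river"
[2,6] N  >  k=5
[0,6] S  >  k=2

[0,6] S   >
  [0,2] S/N   >
    [0,1] "dog" : (S/N)/S
    [1,2] "park" : S
  [2,6] N   >
    [2,5] N/NP   <
      [2,4] S   <
        [2,3] "cat" : NP
        [3,4] "built" : S\NP
      [4,5] "a" : (N/NP)\S
    [5,6] "river" : NP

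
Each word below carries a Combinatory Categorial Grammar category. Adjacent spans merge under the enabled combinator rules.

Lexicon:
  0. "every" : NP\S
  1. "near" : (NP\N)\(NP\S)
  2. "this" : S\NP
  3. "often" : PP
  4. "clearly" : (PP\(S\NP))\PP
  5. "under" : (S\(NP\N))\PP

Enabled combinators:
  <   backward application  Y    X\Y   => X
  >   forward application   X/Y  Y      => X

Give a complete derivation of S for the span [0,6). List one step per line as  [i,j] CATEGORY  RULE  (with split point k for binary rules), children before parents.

[0,6] S   <
  [0,2] NP\N   <
    [0,1] "every" : NP\S
    [1,2] "near" : (NP\N)\(NP\S)
  [2,6] S\(NP\N)   <
    [2,5] PP   <
      [2,3] "this" : S\NP
      [3,5] PP\(S\NP)   <
        [3,4] "often" : PP
        [4,5] "clearly" : (PP\(S\NP))\PP
    [5,6] "under" : (S\(NP\N))\PP

[0,1] NP\S  lex  "every"
[1,2] (NP\N)\(NP\S)  lex  "near"
[0,2] NP\N  <  k=1
[2,3] S\NP  lex  "this"
[3,4] PP  lex  "often"
[4,5] (PP\(S\NP))\PP  lex  "clearly"
[3,5] PP\(S\NP)  <  k=4
[2,5] PP  <  k=3
[5,6] (S\(NP\N))\PP  lex  "under"
[2,6] S\(NP\N)  <  k=5
[0,6] S  <  k=2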